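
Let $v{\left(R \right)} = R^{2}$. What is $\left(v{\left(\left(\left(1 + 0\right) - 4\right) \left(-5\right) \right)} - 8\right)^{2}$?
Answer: $47089$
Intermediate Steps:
$\left(v{\left(\left(\left(1 + 0\right) - 4\right) \left(-5\right) \right)} - 8\right)^{2} = \left(\left(\left(\left(1 + 0\right) - 4\right) \left(-5\right)\right)^{2} - 8\right)^{2} = \left(\left(\left(1 - 4\right) \left(-5\right)\right)^{2} - 8\right)^{2} = \left(\left(\left(-3\right) \left(-5\right)\right)^{2} - 8\right)^{2} = \left(15^{2} - 8\right)^{2} = \left(225 - 8\right)^{2} = 217^{2} = 47089$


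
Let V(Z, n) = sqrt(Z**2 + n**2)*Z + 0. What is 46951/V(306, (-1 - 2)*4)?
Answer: 46951*sqrt(2605)/4782780 ≈ 0.50104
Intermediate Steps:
V(Z, n) = Z*sqrt(Z**2 + n**2) (V(Z, n) = Z*sqrt(Z**2 + n**2) + 0 = Z*sqrt(Z**2 + n**2))
46951/V(306, (-1 - 2)*4) = 46951/((306*sqrt(306**2 + ((-1 - 2)*4)**2))) = 46951/((306*sqrt(93636 + (-3*4)**2))) = 46951/((306*sqrt(93636 + (-12)**2))) = 46951/((306*sqrt(93636 + 144))) = 46951/((306*sqrt(93780))) = 46951/((306*(6*sqrt(2605)))) = 46951/((1836*sqrt(2605))) = 46951*(sqrt(2605)/4782780) = 46951*sqrt(2605)/4782780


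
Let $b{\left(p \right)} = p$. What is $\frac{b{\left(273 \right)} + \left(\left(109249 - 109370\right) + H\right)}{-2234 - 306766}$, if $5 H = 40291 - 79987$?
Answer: $\frac{4867}{193125} \approx 0.025201$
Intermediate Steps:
$H = - \frac{39696}{5}$ ($H = \frac{40291 - 79987}{5} = \frac{1}{5} \left(-39696\right) = - \frac{39696}{5} \approx -7939.2$)
$\frac{b{\left(273 \right)} + \left(\left(109249 - 109370\right) + H\right)}{-2234 - 306766} = \frac{273 + \left(\left(109249 - 109370\right) - \frac{39696}{5}\right)}{-2234 - 306766} = \frac{273 - \frac{40301}{5}}{-309000} = \left(273 - \frac{40301}{5}\right) \left(- \frac{1}{309000}\right) = \left(- \frac{38936}{5}\right) \left(- \frac{1}{309000}\right) = \frac{4867}{193125}$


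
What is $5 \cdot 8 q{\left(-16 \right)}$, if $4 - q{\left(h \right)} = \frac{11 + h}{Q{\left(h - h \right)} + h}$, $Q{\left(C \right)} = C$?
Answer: $\frac{295}{2} \approx 147.5$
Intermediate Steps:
$q{\left(h \right)} = 4 - \frac{11 + h}{h}$ ($q{\left(h \right)} = 4 - \frac{11 + h}{\left(h - h\right) + h} = 4 - \frac{11 + h}{0 + h} = 4 - \frac{11 + h}{h}$)
$5 \cdot 8 q{\left(-16 \right)} = 5 \cdot 8 \left(3 - \frac{11}{-16}\right) = 40 \left(3 - - \frac{11}{16}\right) = 40 \left(3 + \frac{11}{16}\right) = 40 \cdot \frac{59}{16} = \frac{295}{2}$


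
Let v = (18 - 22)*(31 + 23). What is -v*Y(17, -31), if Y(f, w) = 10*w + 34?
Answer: -59616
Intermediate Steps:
Y(f, w) = 34 + 10*w
v = -216 (v = -4*54 = -216)
-v*Y(17, -31) = -(-216)*(34 + 10*(-31)) = -(-216)*(34 - 310) = -(-216)*(-276) = -1*59616 = -59616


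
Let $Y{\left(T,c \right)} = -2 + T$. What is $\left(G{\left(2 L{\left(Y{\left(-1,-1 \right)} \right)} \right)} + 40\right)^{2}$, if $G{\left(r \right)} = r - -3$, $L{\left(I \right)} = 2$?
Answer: $2209$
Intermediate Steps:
$G{\left(r \right)} = 3 + r$ ($G{\left(r \right)} = r + 3 = 3 + r$)
$\left(G{\left(2 L{\left(Y{\left(-1,-1 \right)} \right)} \right)} + 40\right)^{2} = \left(\left(3 + 2 \cdot 2\right) + 40\right)^{2} = \left(\left(3 + 4\right) + 40\right)^{2} = \left(7 + 40\right)^{2} = 47^{2} = 2209$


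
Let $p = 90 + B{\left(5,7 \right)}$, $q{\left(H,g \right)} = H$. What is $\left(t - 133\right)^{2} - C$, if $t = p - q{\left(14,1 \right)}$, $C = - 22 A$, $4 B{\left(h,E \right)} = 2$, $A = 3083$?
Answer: $\frac{284073}{4} \approx 71018.0$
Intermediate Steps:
$B{\left(h,E \right)} = \frac{1}{2}$ ($B{\left(h,E \right)} = \frac{1}{4} \cdot 2 = \frac{1}{2}$)
$p = \frac{181}{2}$ ($p = 90 + \frac{1}{2} = \frac{181}{2} \approx 90.5$)
$C = -67826$ ($C = \left(-22\right) 3083 = -67826$)
$t = \frac{153}{2}$ ($t = \frac{181}{2} - 14 = \frac{153}{2} \approx 76.5$)
$\left(t - 133\right)^{2} - C = \left(\frac{153}{2} - 133\right)^{2} - -67826 = \left(- \frac{113}{2}\right)^{2} + 67826 = \frac{12769}{4} + 67826 = \frac{284073}{4}$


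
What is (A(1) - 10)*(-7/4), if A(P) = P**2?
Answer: 63/4 ≈ 15.750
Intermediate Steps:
(A(1) - 10)*(-7/4) = (1**2 - 10)*(-7/4) = (1 - 10)*(-7*1/4) = -9*(-7/4) = 63/4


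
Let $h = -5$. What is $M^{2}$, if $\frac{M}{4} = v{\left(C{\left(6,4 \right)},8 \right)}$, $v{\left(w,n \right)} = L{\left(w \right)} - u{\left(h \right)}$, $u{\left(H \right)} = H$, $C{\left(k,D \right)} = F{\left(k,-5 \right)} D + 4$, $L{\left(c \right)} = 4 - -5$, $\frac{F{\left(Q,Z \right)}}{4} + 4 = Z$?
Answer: $3136$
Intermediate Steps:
$F{\left(Q,Z \right)} = -16 + 4 Z$
$L{\left(c \right)} = 9$ ($L{\left(c \right)} = 4 + 5 = 9$)
$C{\left(k,D \right)} = 4 - 36 D$ ($C{\left(k,D \right)} = \left(-16 + 4 \left(-5\right)\right) D + 4 = \left(-16 - 20\right) D + 4 = - 36 D + 4 = 4 - 36 D$)
$v{\left(w,n \right)} = 14$ ($v{\left(w,n \right)} = 9 - -5 = 9 + 5 = 14$)
$M = 56$ ($M = 4 \cdot 14 = 56$)
$M^{2} = 56^{2} = 3136$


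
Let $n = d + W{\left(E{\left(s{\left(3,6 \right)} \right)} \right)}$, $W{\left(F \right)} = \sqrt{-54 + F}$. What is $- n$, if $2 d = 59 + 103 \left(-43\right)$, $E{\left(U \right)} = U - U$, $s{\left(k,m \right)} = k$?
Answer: $2185 - 3 i \sqrt{6} \approx 2185.0 - 7.3485 i$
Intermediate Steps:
$E{\left(U \right)} = 0$
$d = -2185$ ($d = \frac{59 + 103 \left(-43\right)}{2} = \frac{59 - 4429}{2} = \frac{1}{2} \left(-4370\right) = -2185$)
$n = -2185 + 3 i \sqrt{6}$ ($n = -2185 + \sqrt{-54 + 0} = -2185 + \sqrt{-54} = -2185 + 3 i \sqrt{6} \approx -2185.0 + 7.3485 i$)
$- n = - (-2185 + 3 i \sqrt{6}) = 2185 - 3 i \sqrt{6}$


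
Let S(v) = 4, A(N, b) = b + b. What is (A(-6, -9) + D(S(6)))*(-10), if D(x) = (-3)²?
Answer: 90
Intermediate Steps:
A(N, b) = 2*b
D(x) = 9
(A(-6, -9) + D(S(6)))*(-10) = (2*(-9) + 9)*(-10) = (-18 + 9)*(-10) = -9*(-10) = 90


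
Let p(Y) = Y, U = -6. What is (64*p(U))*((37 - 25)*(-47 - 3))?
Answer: 230400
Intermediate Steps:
(64*p(U))*((37 - 25)*(-47 - 3)) = (64*(-6))*((37 - 25)*(-47 - 3)) = -4608*(-50) = -384*(-600) = 230400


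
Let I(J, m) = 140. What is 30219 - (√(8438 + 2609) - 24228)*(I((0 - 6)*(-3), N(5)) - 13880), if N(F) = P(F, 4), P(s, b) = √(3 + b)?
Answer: -332862501 + 13740*√11047 ≈ -3.3142e+8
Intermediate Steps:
N(F) = √7 (N(F) = √(3 + 4) = √7)
30219 - (√(8438 + 2609) - 24228)*(I((0 - 6)*(-3), N(5)) - 13880) = 30219 - (√(8438 + 2609) - 24228)*(140 - 13880) = 30219 - (√11047 - 24228)*(-13740) = 30219 - (-24228 + √11047)*(-13740) = 30219 - (332892720 - 13740*√11047) = 30219 + (-332892720 + 13740*√11047) = -332862501 + 13740*√11047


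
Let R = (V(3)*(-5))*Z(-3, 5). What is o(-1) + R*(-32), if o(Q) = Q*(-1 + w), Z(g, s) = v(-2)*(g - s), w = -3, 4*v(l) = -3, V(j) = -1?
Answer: -956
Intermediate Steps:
v(l) = -3/4 (v(l) = (1/4)*(-3) = -3/4)
Z(g, s) = -3*g/4 + 3*s/4 (Z(g, s) = -3*(g - s)/4 = -3*g/4 + 3*s/4)
o(Q) = -4*Q (o(Q) = Q*(-1 - 3) = Q*(-4) = -4*Q)
R = 30 (R = (-1*(-5))*(-3/4*(-3) + (3/4)*5) = 5*(9/4 + 15/4) = 5*6 = 30)
o(-1) + R*(-32) = -4*(-1) + 30*(-32) = 4 - 960 = -956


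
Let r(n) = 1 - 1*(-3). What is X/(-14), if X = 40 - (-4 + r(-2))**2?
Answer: -20/7 ≈ -2.8571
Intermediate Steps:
r(n) = 4 (r(n) = 1 + 3 = 4)
X = 40 (X = 40 - (-4 + 4)**2 = 40 - 1*0**2 = 40 - 1*0 = 40 + 0 = 40)
X/(-14) = 40/(-14) = 40*(-1/14) = -20/7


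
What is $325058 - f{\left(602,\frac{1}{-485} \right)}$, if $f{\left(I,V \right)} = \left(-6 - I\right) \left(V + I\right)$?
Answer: $\frac{335170282}{485} \approx 6.9107 \cdot 10^{5}$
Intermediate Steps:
$f{\left(I,V \right)} = \left(-6 - I\right) \left(I + V\right)$
$325058 - f{\left(602,\frac{1}{-485} \right)} = 325058 - \left(- 602^{2} - 3612 - \frac{6}{-485} - \frac{602}{-485}\right) = 325058 - \left(\left(-1\right) 362404 - 3612 - - \frac{6}{485} - 602 \left(- \frac{1}{485}\right)\right) = 325058 - \left(-362404 - 3612 + \frac{6}{485} + \frac{602}{485}\right) = 325058 - - \frac{177517152}{485} = 325058 + \frac{177517152}{485} = \frac{335170282}{485}$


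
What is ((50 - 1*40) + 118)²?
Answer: 16384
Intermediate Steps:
((50 - 1*40) + 118)² = ((50 - 40) + 118)² = (10 + 118)² = 128² = 16384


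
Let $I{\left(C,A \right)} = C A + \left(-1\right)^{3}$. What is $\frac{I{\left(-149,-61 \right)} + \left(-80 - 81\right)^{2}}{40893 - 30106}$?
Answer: $\frac{35009}{10787} \approx 3.2455$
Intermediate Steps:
$I{\left(C,A \right)} = -1 + A C$ ($I{\left(C,A \right)} = A C - 1 = -1 + A C$)
$\frac{I{\left(-149,-61 \right)} + \left(-80 - 81\right)^{2}}{40893 - 30106} = \frac{\left(-1 - -9089\right) + \left(-80 - 81\right)^{2}}{40893 - 30106} = \frac{\left(-1 + 9089\right) + \left(-161\right)^{2}}{10787} = \left(9088 + 25921\right) \frac{1}{10787} = 35009 \cdot \frac{1}{10787} = \frac{35009}{10787}$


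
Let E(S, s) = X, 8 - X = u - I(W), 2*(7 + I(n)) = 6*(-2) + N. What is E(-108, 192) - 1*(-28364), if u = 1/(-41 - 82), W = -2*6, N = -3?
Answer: 6975947/246 ≈ 28358.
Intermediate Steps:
W = -12
u = -1/123 (u = 1/(-123) = -1/123 ≈ -0.0081301)
I(n) = -29/2 (I(n) = -7 + (6*(-2) - 3)/2 = -7 + (-12 - 3)/2 = -7 + (½)*(-15) = -7 - 15/2 = -29/2)
X = -1597/246 (X = 8 - (-1/123 - 1*(-29/2)) = 8 - (-1/123 + 29/2) = 8 - 1*3565/246 = 8 - 3565/246 = -1597/246 ≈ -6.4919)
E(S, s) = -1597/246
E(-108, 192) - 1*(-28364) = -1597/246 - 1*(-28364) = -1597/246 + 28364 = 6975947/246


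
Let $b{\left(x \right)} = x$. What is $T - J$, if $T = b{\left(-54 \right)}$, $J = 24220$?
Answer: $-24274$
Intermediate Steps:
$T = -54$
$T - J = -54 - 24220 = -24274$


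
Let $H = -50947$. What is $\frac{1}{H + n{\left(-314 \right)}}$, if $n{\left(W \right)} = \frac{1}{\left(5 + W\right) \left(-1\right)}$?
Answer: $- \frac{309}{15742622} \approx -1.9628 \cdot 10^{-5}$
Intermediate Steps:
$n{\left(W \right)} = \frac{1}{-5 - W}$
$\frac{1}{H + n{\left(-314 \right)}} = \frac{1}{-50947 - \frac{1}{5 - 314}} = \frac{1}{-50947 - \frac{1}{-309}} = \frac{1}{-50947 - - \frac{1}{309}} = \frac{1}{-50947 + \frac{1}{309}} = \frac{1}{- \frac{15742622}{309}} = - \frac{309}{15742622}$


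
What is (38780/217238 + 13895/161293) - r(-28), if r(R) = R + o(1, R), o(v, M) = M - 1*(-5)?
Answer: 128304347856/2502783481 ≈ 51.265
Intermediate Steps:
o(v, M) = 5 + M (o(v, M) = M + 5 = 5 + M)
r(R) = 5 + 2*R (r(R) = R + (5 + R) = 5 + 2*R)
(38780/217238 + 13895/161293) - r(-28) = (38780/217238 + 13895/161293) - (5 + 2*(-28)) = (38780*(1/217238) + 13895*(1/161293)) - (5 - 56) = (2770/15517 + 13895/161293) - 1*(-51) = 662390325/2502783481 + 51 = 128304347856/2502783481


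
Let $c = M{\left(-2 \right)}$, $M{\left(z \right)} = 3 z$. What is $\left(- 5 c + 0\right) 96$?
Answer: $2880$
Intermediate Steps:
$c = -6$ ($c = 3 \left(-2\right) = -6$)
$\left(- 5 c + 0\right) 96 = \left(\left(-5\right) \left(-6\right) + 0\right) 96 = \left(30 + 0\right) 96 = 30 \cdot 96 = 2880$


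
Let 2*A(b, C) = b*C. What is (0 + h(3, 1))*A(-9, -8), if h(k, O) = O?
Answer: 36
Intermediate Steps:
A(b, C) = C*b/2 (A(b, C) = (b*C)/2 = (C*b)/2 = C*b/2)
(0 + h(3, 1))*A(-9, -8) = (0 + 1)*((½)*(-8)*(-9)) = 1*36 = 36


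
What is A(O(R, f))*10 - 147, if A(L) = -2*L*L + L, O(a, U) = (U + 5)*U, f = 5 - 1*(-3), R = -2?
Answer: -215427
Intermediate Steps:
f = 8 (f = 5 + 3 = 8)
O(a, U) = U*(5 + U) (O(a, U) = (5 + U)*U = U*(5 + U))
A(L) = L - 2*L² (A(L) = -2*L² + L = L - 2*L²)
A(O(R, f))*10 - 147 = ((8*(5 + 8))*(1 - 16*(5 + 8)))*10 - 147 = ((8*13)*(1 - 16*13))*10 - 147 = (104*(1 - 2*104))*10 - 147 = (104*(1 - 208))*10 - 147 = (104*(-207))*10 - 147 = -21528*10 - 147 = -215280 - 147 = -215427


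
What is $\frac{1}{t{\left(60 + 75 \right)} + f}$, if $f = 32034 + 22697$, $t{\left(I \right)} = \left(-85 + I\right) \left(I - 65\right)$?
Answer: $\frac{1}{58231} \approx 1.7173 \cdot 10^{-5}$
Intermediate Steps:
$t{\left(I \right)} = \left(-85 + I\right) \left(-65 + I\right)$
$f = 54731$
$\frac{1}{t{\left(60 + 75 \right)} + f} = \frac{1}{\left(5525 + \left(60 + 75\right)^{2} - 150 \left(60 + 75\right)\right) + 54731} = \frac{1}{\left(5525 + 135^{2} - 20250\right) + 54731} = \frac{1}{\left(5525 + 18225 - 20250\right) + 54731} = \frac{1}{3500 + 54731} = \frac{1}{58231}$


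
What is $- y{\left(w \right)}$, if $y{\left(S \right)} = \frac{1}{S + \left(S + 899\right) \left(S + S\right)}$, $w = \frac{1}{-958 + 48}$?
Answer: $\frac{207025}{409272} \approx 0.50584$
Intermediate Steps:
$w = - \frac{1}{910}$ ($w = \frac{1}{-910} = - \frac{1}{910} \approx -0.0010989$)
$y{\left(S \right)} = \frac{1}{S + 2 S \left(899 + S\right)}$ ($y{\left(S \right)} = \frac{1}{S + \left(899 + S\right) 2 S} = \frac{1}{S + 2 S \left(899 + S\right)}$)
$- y{\left(w \right)} = - \frac{1}{\left(- \frac{1}{910}\right) \left(1799 + 2 \left(- \frac{1}{910}\right)\right)} = - \frac{-910}{1799 - \frac{1}{455}} = - \frac{-910}{\frac{818544}{455}} = - \frac{\left(-910\right) 455}{818544} = \left(-1\right) \left(- \frac{207025}{409272}\right) = \frac{207025}{409272}$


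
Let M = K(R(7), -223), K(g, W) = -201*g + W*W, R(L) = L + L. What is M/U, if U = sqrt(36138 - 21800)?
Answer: 46915*sqrt(14338)/14338 ≈ 391.80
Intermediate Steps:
R(L) = 2*L
K(g, W) = W**2 - 201*g (K(g, W) = -201*g + W**2 = W**2 - 201*g)
U = sqrt(14338) ≈ 119.74
M = 46915 (M = (-223)**2 - 402*7 = 49729 - 201*14 = 49729 - 2814 = 46915)
M/U = 46915/(sqrt(14338)) = 46915*(sqrt(14338)/14338) = 46915*sqrt(14338)/14338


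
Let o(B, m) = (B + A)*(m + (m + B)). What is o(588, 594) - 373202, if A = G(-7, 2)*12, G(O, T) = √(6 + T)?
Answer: 671086 + 42624*√2 ≈ 7.3137e+5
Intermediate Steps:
A = 24*√2 (A = √(6 + 2)*12 = √8*12 = (2*√2)*12 = 24*√2 ≈ 33.941)
o(B, m) = (B + 2*m)*(B + 24*√2) (o(B, m) = (B + 24*√2)*(m + (m + B)) = (B + 24*√2)*(m + (B + m)) = (B + 24*√2)*(B + 2*m) = (B + 2*m)*(B + 24*√2))
o(588, 594) - 373202 = (588² + 2*588*594 + 24*588*√2 + 48*594*√2) - 373202 = (345744 + 698544 + 14112*√2 + 28512*√2) - 373202 = (1044288 + 42624*√2) - 373202 = 671086 + 42624*√2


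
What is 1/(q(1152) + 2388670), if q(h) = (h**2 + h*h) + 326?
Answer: 1/5043204 ≈ 1.9829e-7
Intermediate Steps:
q(h) = 326 + 2*h**2 (q(h) = (h**2 + h**2) + 326 = 2*h**2 + 326 = 326 + 2*h**2)
1/(q(1152) + 2388670) = 1/((326 + 2*1152**2) + 2388670) = 1/((326 + 2*1327104) + 2388670) = 1/((326 + 2654208) + 2388670) = 1/(2654534 + 2388670) = 1/5043204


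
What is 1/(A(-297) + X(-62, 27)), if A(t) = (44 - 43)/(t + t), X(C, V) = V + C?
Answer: -594/20791 ≈ -0.028570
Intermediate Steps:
X(C, V) = C + V
A(t) = 1/(2*t)
1/(A(-297) + X(-62, 27)) = 1/((½)/(-297) + (-62 + 27)) = 1/((½)*(-1/297) - 35) = 1/(-1/594 - 35) = 1/(-20791/594) = -594/20791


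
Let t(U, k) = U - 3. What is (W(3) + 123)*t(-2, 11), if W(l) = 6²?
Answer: -795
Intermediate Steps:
t(U, k) = -3 + U
W(l) = 36
(W(3) + 123)*t(-2, 11) = (36 + 123)*(-3 - 2) = 159*(-5) = -795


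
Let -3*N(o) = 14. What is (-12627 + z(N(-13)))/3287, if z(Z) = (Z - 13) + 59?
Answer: -37757/9861 ≈ -3.8289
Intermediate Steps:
N(o) = -14/3 (N(o) = -1/3*14 = -14/3)
z(Z) = 46 + Z (z(Z) = (-13 + Z) + 59 = 46 + Z)
(-12627 + z(N(-13)))/3287 = (-12627 + (46 - 14/3))/3287 = (-12627 + 124/3)*(1/3287) = -37757/3*1/3287 = -37757/9861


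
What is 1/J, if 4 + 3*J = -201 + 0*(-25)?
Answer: -3/205 ≈ -0.014634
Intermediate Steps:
J = -205/3 (J = -4/3 + (-201 + 0*(-25))/3 = -4/3 + (-201 + 0)/3 = -4/3 + (⅓)*(-201) = -4/3 - 67 = -205/3 ≈ -68.333)
1/J = 1/(-205/3) = -3/205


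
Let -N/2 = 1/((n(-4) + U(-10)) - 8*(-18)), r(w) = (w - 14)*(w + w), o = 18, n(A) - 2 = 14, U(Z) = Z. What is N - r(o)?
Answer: -10801/75 ≈ -144.01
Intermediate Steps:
n(A) = 16 (n(A) = 2 + 14 = 16)
r(w) = 2*w*(-14 + w) (r(w) = (-14 + w)*(2*w) = 2*w*(-14 + w))
N = -1/75 (N = -2/((16 - 10) - 8*(-18)) = -2/(6 + 144) = -2/150 = -2*1/150 = -1/75 ≈ -0.013333)
N - r(o) = -1/75 - 2*18*(-14 + 18) = -1/75 - 2*18*4 = -1/75 - 1*144 = -1/75 - 144 = -10801/75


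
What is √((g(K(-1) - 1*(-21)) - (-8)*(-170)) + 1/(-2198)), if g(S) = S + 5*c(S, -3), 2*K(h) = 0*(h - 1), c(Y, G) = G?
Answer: 3*I*√726828046/2198 ≈ 36.797*I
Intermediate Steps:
K(h) = 0 (K(h) = (0*(h - 1))/2 = (0*(-1 + h))/2 = (½)*0 = 0)
g(S) = -15 + S (g(S) = S + 5*(-3) = S - 15 = -15 + S)
√((g(K(-1) - 1*(-21)) - (-8)*(-170)) + 1/(-2198)) = √(((-15 + (0 - 1*(-21))) - (-8)*(-170)) + 1/(-2198)) = √(((-15 + (0 + 21)) - 1*1360) - 1/2198) = √(((-15 + 21) - 1360) - 1/2198) = √((6 - 1360) - 1/2198) = √(-1354 - 1/2198) = √(-2976093/2198) = 3*I*√726828046/2198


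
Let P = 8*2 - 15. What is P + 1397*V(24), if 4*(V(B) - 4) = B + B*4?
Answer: 47499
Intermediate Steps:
P = 1 (P = 16 - 15 = 1)
V(B) = 4 + 5*B/4 (V(B) = 4 + (B + B*4)/4 = 4 + (B + 4*B)/4 = 4 + (5*B)/4 = 4 + 5*B/4)
P + 1397*V(24) = 1 + 1397*(4 + (5/4)*24) = 1 + 1397*(4 + 30) = 1 + 1397*34 = 1 + 47498 = 47499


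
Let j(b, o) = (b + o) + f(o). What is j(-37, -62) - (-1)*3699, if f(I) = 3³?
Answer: 3627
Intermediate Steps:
f(I) = 27
j(b, o) = 27 + b + o (j(b, o) = (b + o) + 27 = 27 + b + o)
j(-37, -62) - (-1)*3699 = (27 - 37 - 62) - (-1)*3699 = -72 - 1*(-3699) = -72 + 3699 = 3627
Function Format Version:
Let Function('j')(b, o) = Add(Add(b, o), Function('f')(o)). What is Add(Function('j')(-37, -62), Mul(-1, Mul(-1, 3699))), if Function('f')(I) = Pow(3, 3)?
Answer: 3627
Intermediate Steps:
Function('f')(I) = 27
Function('j')(b, o) = Add(27, b, o) (Function('j')(b, o) = Add(Add(b, o), 27) = Add(27, b, o))
Add(Function('j')(-37, -62), Mul(-1, Mul(-1, 3699))) = Add(Add(27, -37, -62), Mul(-1, Mul(-1, 3699))) = Add(-72, Mul(-1, -3699)) = Add(-72, 3699) = 3627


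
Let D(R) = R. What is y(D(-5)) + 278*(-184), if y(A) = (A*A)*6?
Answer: -51002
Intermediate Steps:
y(A) = 6*A² (y(A) = A²*6 = 6*A²)
y(D(-5)) + 278*(-184) = 6*(-5)² + 278*(-184) = 6*25 - 51152 = 150 - 51152 = -51002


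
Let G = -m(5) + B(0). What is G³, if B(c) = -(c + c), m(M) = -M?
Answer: 125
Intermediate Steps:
B(c) = -2*c
G = 5 (G = -(-1)*5 - 2*0 = -1*(-5) + 0 = 5 + 0 = 5)
G³ = 5³ = 125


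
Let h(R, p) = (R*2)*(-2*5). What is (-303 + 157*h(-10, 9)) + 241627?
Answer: 272724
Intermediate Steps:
h(R, p) = -20*R (h(R, p) = (2*R)*(-10) = -20*R)
(-303 + 157*h(-10, 9)) + 241627 = (-303 + 157*(-20*(-10))) + 241627 = (-303 + 157*200) + 241627 = (-303 + 31400) + 241627 = 31097 + 241627 = 272724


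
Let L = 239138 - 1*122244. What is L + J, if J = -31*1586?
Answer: 67728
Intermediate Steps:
J = -49166
L = 116894 (L = 239138 - 122244 = 116894)
L + J = 116894 - 49166 = 67728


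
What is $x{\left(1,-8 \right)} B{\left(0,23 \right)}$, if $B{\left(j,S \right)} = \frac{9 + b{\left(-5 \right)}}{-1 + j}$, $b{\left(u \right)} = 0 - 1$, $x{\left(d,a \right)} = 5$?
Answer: $-40$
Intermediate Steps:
$b{\left(u \right)} = -1$
$B{\left(j,S \right)} = \frac{8}{-1 + j}$ ($B{\left(j,S \right)} = \frac{9 - 1}{-1 + j} = \frac{8}{-1 + j}$)
$x{\left(1,-8 \right)} B{\left(0,23 \right)} = 5 \frac{8}{-1 + 0} = 5 \frac{8}{-1} = 5 \cdot 8 \left(-1\right) = 5 \left(-8\right) = -40$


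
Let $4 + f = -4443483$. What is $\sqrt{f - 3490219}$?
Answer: $i \sqrt{7933706} \approx 2816.7 i$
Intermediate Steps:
$f = -4443487$ ($f = -4 - 4443483 = -4443487$)
$\sqrt{f - 3490219} = \sqrt{-4443487 - 3490219} = \sqrt{-7933706} = i \sqrt{7933706}$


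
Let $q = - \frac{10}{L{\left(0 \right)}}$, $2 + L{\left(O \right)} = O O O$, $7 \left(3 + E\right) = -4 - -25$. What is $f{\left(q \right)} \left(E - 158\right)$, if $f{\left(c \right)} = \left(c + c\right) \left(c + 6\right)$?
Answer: $-17380$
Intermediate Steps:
$E = 0$ ($E = -3 + \frac{-4 - -25}{7} = -3 + \frac{-4 + 25}{7} = -3 + \frac{1}{7} \cdot 21 = -3 + 3 = 0$)
$L{\left(O \right)} = -2 + O^{3}$ ($L{\left(O \right)} = -2 + O O O = -2 + O^{2} O = -2 + O^{3}$)
$q = 5$ ($q = - \frac{10}{-2 + 0^{3}} = - \frac{10}{-2 + 0} = - \frac{10}{-2} = \left(-10\right) \left(- \frac{1}{2}\right) = 5$)
$f{\left(c \right)} = 2 c \left(6 + c\right)$
$f{\left(q \right)} \left(E - 158\right) = 2 \cdot 5 \left(6 + 5\right) \left(0 - 158\right) = 2 \cdot 5 \cdot 11 \left(-158\right) = 110 \left(-158\right) = -17380$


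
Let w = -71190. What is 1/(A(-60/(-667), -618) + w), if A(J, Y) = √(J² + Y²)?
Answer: -1759535995/125251927829048 - 667*√4719827501/375755783487144 ≈ -1.4170e-5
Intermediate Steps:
1/(A(-60/(-667), -618) + w) = 1/(√((-60/(-667))² + (-618)²) - 71190) = 1/(√((-60*(-1/667))² + 381924) - 71190) = 1/(√((60/667)² + 381924) - 71190) = 1/(√(3600/444889 + 381924) - 71190) = 1/(√(169913790036/444889) - 71190) = 1/(6*√4719827501/667 - 71190) = 1/(-71190 + 6*√4719827501/667)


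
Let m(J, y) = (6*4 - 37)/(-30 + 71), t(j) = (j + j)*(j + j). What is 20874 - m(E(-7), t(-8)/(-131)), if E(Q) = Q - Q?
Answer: 855847/41 ≈ 20874.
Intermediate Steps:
t(j) = 4*j² (t(j) = (2*j)*(2*j) = 4*j²)
E(Q) = 0
m(J, y) = -13/41 (m(J, y) = (24 - 37)/41 = -13*1/41 = -13/41)
20874 - m(E(-7), t(-8)/(-131)) = 20874 - 1*(-13/41) = 20874 + 13/41 = 855847/41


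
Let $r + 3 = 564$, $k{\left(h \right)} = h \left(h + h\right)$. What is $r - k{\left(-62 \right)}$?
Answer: $-7127$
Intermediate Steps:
$k{\left(h \right)} = 2 h^{2}$ ($k{\left(h \right)} = h 2 h = 2 h^{2}$)
$r = 561$ ($r = -3 + 564 = 561$)
$r - k{\left(-62 \right)} = 561 - 2 \left(-62\right)^{2} = 561 - 2 \cdot 3844 = 561 - 7688 = -7127$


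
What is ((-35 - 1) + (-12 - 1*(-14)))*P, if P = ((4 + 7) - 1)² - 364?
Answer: 8976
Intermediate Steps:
P = -264 (P = (11 - 1)² - 364 = 10² - 364 = 100 - 364 = -264)
((-35 - 1) + (-12 - 1*(-14)))*P = ((-35 - 1) + (-12 - 1*(-14)))*(-264) = (-36 + (-12 + 14))*(-264) = (-36 + 2)*(-264) = -34*(-264) = 8976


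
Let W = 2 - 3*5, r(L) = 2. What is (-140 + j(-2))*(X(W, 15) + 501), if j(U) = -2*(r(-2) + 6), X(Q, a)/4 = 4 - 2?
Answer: -79404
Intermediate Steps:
W = -13 (W = 2 - 15 = -13)
X(Q, a) = 8 (X(Q, a) = 4*(4 - 2) = 4*2 = 8)
j(U) = -16 (j(U) = -2*(2 + 6) = -2*8 = -16)
(-140 + j(-2))*(X(W, 15) + 501) = (-140 - 16)*(8 + 501) = -156*509 = -79404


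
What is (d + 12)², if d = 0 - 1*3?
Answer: 81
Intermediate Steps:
d = -3 (d = 0 - 3 = -3)
(d + 12)² = (-3 + 12)² = 9² = 81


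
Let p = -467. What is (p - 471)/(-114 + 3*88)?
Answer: -469/75 ≈ -6.2533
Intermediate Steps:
(p - 471)/(-114 + 3*88) = (-467 - 471)/(-114 + 3*88) = -938/(-114 + 264) = -938/150 = -938*1/150 = -469/75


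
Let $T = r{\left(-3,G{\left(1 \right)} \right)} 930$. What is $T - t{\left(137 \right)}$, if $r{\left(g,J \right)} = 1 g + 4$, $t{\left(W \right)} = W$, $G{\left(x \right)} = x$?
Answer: $793$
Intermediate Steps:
$r{\left(g,J \right)} = 4 + g$ ($r{\left(g,J \right)} = g + 4 = 4 + g$)
$T = 930$ ($T = \left(4 - 3\right) 930 = 1 \cdot 930 = 930$)
$T - t{\left(137 \right)} = 930 - 137 = 793$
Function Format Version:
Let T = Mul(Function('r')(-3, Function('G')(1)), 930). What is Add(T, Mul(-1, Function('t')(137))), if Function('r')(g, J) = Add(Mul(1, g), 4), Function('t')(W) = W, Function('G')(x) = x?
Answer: 793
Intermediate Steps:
Function('r')(g, J) = Add(4, g) (Function('r')(g, J) = Add(g, 4) = Add(4, g))
T = 930 (T = Mul(Add(4, -3), 930) = Mul(1, 930) = 930)
Add(T, Mul(-1, Function('t')(137))) = Add(930, Mul(-1, 137)) = Add(930, -137) = 793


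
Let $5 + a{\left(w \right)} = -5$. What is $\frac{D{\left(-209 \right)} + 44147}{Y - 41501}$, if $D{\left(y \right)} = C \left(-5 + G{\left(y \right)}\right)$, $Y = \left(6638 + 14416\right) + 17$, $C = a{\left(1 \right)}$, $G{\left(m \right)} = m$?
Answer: $- \frac{5143}{2270} \approx -2.2656$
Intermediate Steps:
$a{\left(w \right)} = -10$ ($a{\left(w \right)} = -5 - 5 = -10$)
$C = -10$
$Y = 21071$ ($Y = 21054 + 17 = 21071$)
$D{\left(y \right)} = 50 - 10 y$ ($D{\left(y \right)} = - 10 \left(-5 + y\right) = 50 - 10 y$)
$\frac{D{\left(-209 \right)} + 44147}{Y - 41501} = \frac{\left(50 - -2090\right) + 44147}{21071 - 41501} = \frac{\left(50 + 2090\right) + 44147}{-20430} = \left(2140 + 44147\right) \left(- \frac{1}{20430}\right) = 46287 \left(- \frac{1}{20430}\right) = - \frac{5143}{2270}$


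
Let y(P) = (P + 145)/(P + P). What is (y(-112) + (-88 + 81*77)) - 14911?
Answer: -1962721/224 ≈ -8762.1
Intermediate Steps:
y(P) = (145 + P)/(2*P) (y(P) = (145 + P)/((2*P)) = (145 + P)*(1/(2*P)) = (145 + P)/(2*P))
(y(-112) + (-88 + 81*77)) - 14911 = ((1/2)*(145 - 112)/(-112) + (-88 + 81*77)) - 14911 = ((1/2)*(-1/112)*33 + (-88 + 6237)) - 14911 = (-33/224 + 6149) - 14911 = 1377343/224 - 14911 = -1962721/224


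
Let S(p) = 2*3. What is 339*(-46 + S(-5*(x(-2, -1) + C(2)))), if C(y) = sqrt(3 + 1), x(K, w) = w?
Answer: -13560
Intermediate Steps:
C(y) = 2 (C(y) = sqrt(4) = 2)
S(p) = 6
339*(-46 + S(-5*(x(-2, -1) + C(2)))) = 339*(-46 + 6) = 339*(-40) = -13560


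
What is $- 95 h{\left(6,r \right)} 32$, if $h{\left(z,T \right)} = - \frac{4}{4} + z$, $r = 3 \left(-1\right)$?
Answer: $-15200$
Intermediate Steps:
$r = -3$
$h{\left(z,T \right)} = -1 + z$ ($h{\left(z,T \right)} = \left(-4\right) \frac{1}{4} + z = -1 + z$)
$- 95 h{\left(6,r \right)} 32 = - 95 \left(-1 + 6\right) 32 = \left(-95\right) 5 \cdot 32 = \left(-475\right) 32 = -15200$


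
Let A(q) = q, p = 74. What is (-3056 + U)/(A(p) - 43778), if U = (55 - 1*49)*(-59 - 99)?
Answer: 1001/10926 ≈ 0.091616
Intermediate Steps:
U = -948 (U = (55 - 49)*(-158) = 6*(-158) = -948)
(-3056 + U)/(A(p) - 43778) = (-3056 - 948)/(74 - 43778) = -4004/(-43704) = -4004*(-1/43704) = 1001/10926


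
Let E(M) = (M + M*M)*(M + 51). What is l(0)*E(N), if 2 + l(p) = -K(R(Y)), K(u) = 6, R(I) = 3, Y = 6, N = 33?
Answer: -753984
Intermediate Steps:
l(p) = -8 (l(p) = -2 - 1*6 = -2 - 6 = -8)
E(M) = (51 + M)*(M + M**2) (E(M) = (M + M**2)*(51 + M) = (51 + M)*(M + M**2))
l(0)*E(N) = -264*(51 + 33**2 + 52*33) = -264*(51 + 1089 + 1716) = -264*2856 = -8*94248 = -753984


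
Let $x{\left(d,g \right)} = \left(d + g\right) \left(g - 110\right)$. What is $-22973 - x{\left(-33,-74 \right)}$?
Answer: $-42661$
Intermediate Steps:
$x{\left(d,g \right)} = \left(-110 + g\right) \left(d + g\right)$ ($x{\left(d,g \right)} = \left(d + g\right) \left(-110 + g\right) = \left(-110 + g\right) \left(d + g\right)$)
$-22973 - x{\left(-33,-74 \right)} = -22973 - \left(\left(-74\right)^{2} - -3630 - -8140 - -2442\right) = -22973 - \left(5476 + 3630 + 8140 + 2442\right) = -22973 - 19688 = -42661$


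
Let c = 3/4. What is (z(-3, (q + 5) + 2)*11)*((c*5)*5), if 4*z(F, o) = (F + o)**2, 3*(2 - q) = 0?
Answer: 7425/4 ≈ 1856.3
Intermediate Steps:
q = 2 (q = 2 - 1/3*0 = 2 + 0 = 2)
c = 3/4 (c = 3*(1/4) = 3/4 ≈ 0.75000)
z(F, o) = (F + o)**2/4
(z(-3, (q + 5) + 2)*11)*((c*5)*5) = (((-3 + ((2 + 5) + 2))**2/4)*11)*(((3/4)*5)*5) = (((-3 + (7 + 2))**2/4)*11)*((15/4)*5) = (((-3 + 9)**2/4)*11)*(75/4) = (((1/4)*6**2)*11)*(75/4) = (((1/4)*36)*11)*(75/4) = (9*11)*(75/4) = 99*(75/4) = 7425/4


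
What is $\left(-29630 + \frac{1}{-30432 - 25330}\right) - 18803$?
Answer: $- \frac{2700720947}{55762} \approx -48433.0$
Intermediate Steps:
$\left(-29630 + \frac{1}{-30432 - 25330}\right) - 18803 = \left(-29630 + \frac{1}{-55762}\right) - 18803 = \left(-29630 - \frac{1}{55762}\right) - 18803 = - \frac{1652228061}{55762} - 18803 = - \frac{2700720947}{55762}$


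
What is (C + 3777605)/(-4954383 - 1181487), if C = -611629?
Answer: -1582988/3067935 ≈ -0.51598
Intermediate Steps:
(C + 3777605)/(-4954383 - 1181487) = (-611629 + 3777605)/(-4954383 - 1181487) = 3165976/(-6135870) = 3165976*(-1/6135870) = -1582988/3067935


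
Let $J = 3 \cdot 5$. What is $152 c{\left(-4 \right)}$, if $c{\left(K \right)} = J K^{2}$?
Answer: $36480$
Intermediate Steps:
$J = 15$
$c{\left(K \right)} = 15 K^{2}$
$152 c{\left(-4 \right)} = 152 \cdot 15 \left(-4\right)^{2} = 152 \cdot 15 \cdot 16 = 152 \cdot 240 = 36480$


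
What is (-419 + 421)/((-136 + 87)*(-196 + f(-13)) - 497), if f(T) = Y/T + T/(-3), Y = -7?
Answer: 78/345863 ≈ 0.00022552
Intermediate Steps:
f(T) = -7/T - T/3 (f(T) = -7/T + T/(-3) = -7/T + T*(-1/3) = -7/T - T/3)
(-419 + 421)/((-136 + 87)*(-196 + f(-13)) - 497) = (-419 + 421)/((-136 + 87)*(-196 + (-7/(-13) - 1/3*(-13))) - 497) = 2/(-49*(-196 + (-7*(-1/13) + 13/3)) - 497) = 2/(-49*(-196 + (7/13 + 13/3)) - 497) = 2/(-49*(-196 + 190/39) - 497) = 2/(-49*(-7454/39) - 497) = 2/(365246/39 - 497) = 2/(345863/39) = 2*(39/345863) = 78/345863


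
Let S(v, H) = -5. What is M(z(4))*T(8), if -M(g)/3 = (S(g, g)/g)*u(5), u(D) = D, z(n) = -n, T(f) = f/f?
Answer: -75/4 ≈ -18.750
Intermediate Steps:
T(f) = 1
M(g) = 75/g (M(g) = -3*(-5/g)*5 = -(-75)/g = 75/g)
M(z(4))*T(8) = (75/((-1*4)))*1 = (75/(-4))*1 = (75*(-1/4))*1 = -75/4*1 = -75/4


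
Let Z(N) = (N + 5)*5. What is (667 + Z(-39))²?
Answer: 247009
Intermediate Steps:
Z(N) = 25 + 5*N (Z(N) = (5 + N)*5 = 25 + 5*N)
(667 + Z(-39))² = (667 + (25 + 5*(-39)))² = (667 + (25 - 195))² = (667 - 170)² = 497² = 247009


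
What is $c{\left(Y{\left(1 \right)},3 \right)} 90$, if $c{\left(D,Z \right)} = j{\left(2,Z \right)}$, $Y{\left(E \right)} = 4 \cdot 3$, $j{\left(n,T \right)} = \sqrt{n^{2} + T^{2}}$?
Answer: $90 \sqrt{13} \approx 324.5$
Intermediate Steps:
$j{\left(n,T \right)} = \sqrt{T^{2} + n^{2}}$
$Y{\left(E \right)} = 12$
$c{\left(D,Z \right)} = \sqrt{4 + Z^{2}}$ ($c{\left(D,Z \right)} = \sqrt{Z^{2} + 2^{2}} = \sqrt{Z^{2} + 4} = \sqrt{4 + Z^{2}}$)
$c{\left(Y{\left(1 \right)},3 \right)} 90 = \sqrt{4 + 3^{2}} \cdot 90 = \sqrt{4 + 9} \cdot 90 = \sqrt{13} \cdot 90 = 90 \sqrt{13}$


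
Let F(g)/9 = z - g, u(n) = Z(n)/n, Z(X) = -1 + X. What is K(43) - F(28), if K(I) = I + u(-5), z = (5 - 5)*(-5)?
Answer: 1481/5 ≈ 296.20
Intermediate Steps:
z = 0 (z = 0*(-5) = 0)
u(n) = (-1 + n)/n
F(g) = -9*g (F(g) = 9*(0 - g) = 9*(-g) = -9*g)
K(I) = 6/5 + I (K(I) = I + (-1 - 5)/(-5) = I - ⅕*(-6) = I + 6/5 = 6/5 + I)
K(43) - F(28) = (6/5 + 43) - (-9)*28 = 221/5 - 1*(-252) = 221/5 + 252 = 1481/5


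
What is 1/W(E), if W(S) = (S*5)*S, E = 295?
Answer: 1/435125 ≈ 2.2982e-6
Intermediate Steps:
W(S) = 5*S² (W(S) = (5*S)*S = 5*S²)
1/W(E) = 1/(5*295²) = 1/(5*87025) = 1/435125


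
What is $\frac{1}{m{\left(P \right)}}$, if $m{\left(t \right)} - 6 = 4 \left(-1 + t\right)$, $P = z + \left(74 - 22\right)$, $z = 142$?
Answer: $\frac{1}{778} \approx 0.0012853$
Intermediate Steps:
$P = 194$ ($P = 142 + \left(74 - 22\right) = 142 + 52 = 194$)
$m{\left(t \right)} = 2 + 4 t$ ($m{\left(t \right)} = 6 + 4 \left(-1 + t\right) = 6 + \left(-4 + 4 t\right) = 2 + 4 t$)
$\frac{1}{m{\left(P \right)}} = \frac{1}{2 + 4 \cdot 194} = \frac{1}{2 + 776} = \frac{1}{778}$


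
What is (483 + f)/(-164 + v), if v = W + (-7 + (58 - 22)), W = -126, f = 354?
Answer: -93/29 ≈ -3.2069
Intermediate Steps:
v = -97 (v = -126 + (-7 + (58 - 22)) = -126 + (-7 + 36) = -126 + 29 = -97)
(483 + f)/(-164 + v) = (483 + 354)/(-164 - 97) = 837/(-261) = 837*(-1/261) = -93/29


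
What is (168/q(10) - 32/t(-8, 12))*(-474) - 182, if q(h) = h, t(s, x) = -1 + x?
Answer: -372146/55 ≈ -6766.3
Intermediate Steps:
(168/q(10) - 32/t(-8, 12))*(-474) - 182 = (168/10 - 32/(-1 + 12))*(-474) - 182 = (168*(⅒) - 32/11)*(-474) - 182 = (84/5 - 32*1/11)*(-474) - 182 = (84/5 - 32/11)*(-474) - 182 = (764/55)*(-474) - 182 = -362136/55 - 182 = -372146/55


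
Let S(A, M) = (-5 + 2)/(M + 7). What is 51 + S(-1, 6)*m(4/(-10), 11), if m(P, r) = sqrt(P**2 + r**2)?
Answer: 51 - 3*sqrt(3029)/65 ≈ 48.460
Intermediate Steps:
S(A, M) = -3/(7 + M)
51 + S(-1, 6)*m(4/(-10), 11) = 51 + (-3/(7 + 6))*sqrt((4/(-10))**2 + 11**2) = 51 + (-3/13)*sqrt((4*(-1/10))**2 + 121) = 51 + (-3*1/13)*sqrt((-2/5)**2 + 121) = 51 - 3*sqrt(4/25 + 121)/13 = 51 - 3*sqrt(3029)/65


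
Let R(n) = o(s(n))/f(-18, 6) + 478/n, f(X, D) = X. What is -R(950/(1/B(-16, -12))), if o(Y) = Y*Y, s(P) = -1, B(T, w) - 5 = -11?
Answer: 596/4275 ≈ 0.13942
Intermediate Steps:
B(T, w) = -6 (B(T, w) = 5 - 11 = -6)
o(Y) = Y**2
R(n) = -1/18 + 478/n (R(n) = (-1)**2/(-18) + 478/n = 1*(-1/18) + 478/n = -1/18 + 478/n)
-R(950/(1/B(-16, -12))) = -(8604 - 950/(1/(-6)))/(18*(950/(1/(-6)))) = -(8604 - 950/(-1/6))/(18*(950/(-1/6))) = -(8604 - 950*(-6))/(18*(950*(-6))) = -(8604 - 1*(-5700))/(18*(-5700)) = -(-1)*(8604 + 5700)/(18*5700) = -(-1)*14304/(18*5700) = -1*(-596/4275) = 596/4275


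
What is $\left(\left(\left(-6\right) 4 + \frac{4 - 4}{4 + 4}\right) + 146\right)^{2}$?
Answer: $14884$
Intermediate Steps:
$\left(\left(\left(-6\right) 4 + \frac{4 - 4}{4 + 4}\right) + 146\right)^{2} = \left(\left(-24 + \frac{0}{8}\right) + 146\right)^{2} = \left(\left(-24 + 0 \cdot \frac{1}{8}\right) + 146\right)^{2} = \left(\left(-24 + 0\right) + 146\right)^{2} = \left(-24 + 146\right)^{2} = 122^{2} = 14884$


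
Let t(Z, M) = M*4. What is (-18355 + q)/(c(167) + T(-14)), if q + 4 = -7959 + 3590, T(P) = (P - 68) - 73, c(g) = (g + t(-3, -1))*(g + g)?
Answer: -22728/54287 ≈ -0.41866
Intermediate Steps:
t(Z, M) = 4*M
c(g) = 2*g*(-4 + g) (c(g) = (g + 4*(-1))*(g + g) = (g - 4)*(2*g) = (-4 + g)*(2*g) = 2*g*(-4 + g))
T(P) = -141 + P (T(P) = (-68 + P) - 73 = -141 + P)
q = -4373 (q = -4 + (-7959 + 3590) = -4 - 4369 = -4373)
(-18355 + q)/(c(167) + T(-14)) = (-18355 - 4373)/(2*167*(-4 + 167) + (-141 - 14)) = -22728/(2*167*163 - 155) = -22728/(54442 - 155) = -22728/54287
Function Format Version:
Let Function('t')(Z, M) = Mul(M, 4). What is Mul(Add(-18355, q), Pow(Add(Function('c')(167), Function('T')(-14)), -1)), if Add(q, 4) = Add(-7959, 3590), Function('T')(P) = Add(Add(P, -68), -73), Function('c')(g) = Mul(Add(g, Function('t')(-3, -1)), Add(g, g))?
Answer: Rational(-22728, 54287) ≈ -0.41866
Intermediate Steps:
Function('t')(Z, M) = Mul(4, M)
Function('c')(g) = Mul(2, g, Add(-4, g)) (Function('c')(g) = Mul(Add(g, Mul(4, -1)), Add(g, g)) = Mul(Add(g, -4), Mul(2, g)) = Mul(Add(-4, g), Mul(2, g)) = Mul(2, g, Add(-4, g)))
Function('T')(P) = Add(-141, P) (Function('T')(P) = Add(Add(-68, P), -73) = Add(-141, P))
q = -4373 (q = Add(-4, Add(-7959, 3590)) = Add(-4, -4369) = -4373)
Mul(Add(-18355, q), Pow(Add(Function('c')(167), Function('T')(-14)), -1)) = Mul(Add(-18355, -4373), Pow(Add(Mul(2, 167, Add(-4, 167)), Add(-141, -14)), -1)) = Mul(-22728, Pow(Add(Mul(2, 167, 163), -155), -1)) = Mul(-22728, Pow(Add(54442, -155), -1)) = Mul(-22728, Pow(54287, -1)) = Mul(-22728, Rational(1, 54287)) = Rational(-22728, 54287)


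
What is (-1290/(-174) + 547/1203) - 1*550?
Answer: -18913342/34887 ≈ -542.13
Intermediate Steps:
(-1290/(-174) + 547/1203) - 1*550 = (-1290*(-1/174) + 547*(1/1203)) - 550 = (215/29 + 547/1203) - 550 = 274508/34887 - 550 = -18913342/34887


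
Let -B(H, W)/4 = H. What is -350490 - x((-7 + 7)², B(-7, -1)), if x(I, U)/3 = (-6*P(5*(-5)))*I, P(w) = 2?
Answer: -350490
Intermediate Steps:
B(H, W) = -4*H
x(I, U) = -36*I (x(I, U) = 3*((-6*2)*I) = 3*(-12*I) = -36*I)
-350490 - x((-7 + 7)², B(-7, -1)) = -350490 - (-36)*(-7 + 7)² = -350490 - (-36)*0² = -350490 - (-36)*0 = -350490 - 1*0 = -350490 + 0 = -350490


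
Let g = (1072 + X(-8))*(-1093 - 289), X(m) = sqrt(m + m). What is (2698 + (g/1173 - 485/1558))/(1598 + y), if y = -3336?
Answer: -2621934595/3176254092 + 2764*I/1019337 ≈ -0.82548 + 0.0027116*I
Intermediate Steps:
X(m) = sqrt(2)*sqrt(m) (X(m) = sqrt(2*m) = sqrt(2)*sqrt(m))
g = -1481504 - 5528*I (g = (1072 + sqrt(2)*sqrt(-8))*(-1093 - 289) = (1072 + sqrt(2)*(2*I*sqrt(2)))*(-1382) = (1072 + 4*I)*(-1382) = -1481504 - 5528*I ≈ -1.4815e+6 - 5528.0*I)
(2698 + (g/1173 - 485/1558))/(1598 + y) = (2698 + ((-1481504 - 5528*I)/1173 - 485/1558))/(1598 - 3336) = (2698 + ((-1481504 - 5528*I)*(1/1173) - 485*1/1558))/(-1738) = (2698 + ((-1481504/1173 - 5528*I/1173) - 485/1558))*(-1/1738) = (2698 + (-2308752137/1827534 - 5528*I/1173))*(-1/1738) = (2621934595/1827534 - 5528*I/1173)*(-1/1738) = -2621934595/3176254092 + 2764*I/1019337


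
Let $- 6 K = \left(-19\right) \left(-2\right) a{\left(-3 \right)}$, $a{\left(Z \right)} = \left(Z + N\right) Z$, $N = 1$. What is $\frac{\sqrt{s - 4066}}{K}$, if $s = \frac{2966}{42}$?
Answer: $- \frac{i \sqrt{1761963}}{798} \approx - 1.6634 i$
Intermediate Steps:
$a{\left(Z \right)} = Z \left(1 + Z\right)$ ($a{\left(Z \right)} = \left(Z + 1\right) Z = \left(1 + Z\right) Z = Z \left(1 + Z\right)$)
$s = \frac{1483}{21}$ ($s = 2966 \cdot \frac{1}{42} = \frac{1483}{21} \approx 70.619$)
$K = -38$ ($K = - \frac{\left(-19\right) \left(-2\right) \left(- 3 \left(1 - 3\right)\right)}{6} = - \frac{38 \left(\left(-3\right) \left(-2\right)\right)}{6} = - \frac{38 \cdot 6}{6} = \left(- \frac{1}{6}\right) 228 = -38$)
$\frac{\sqrt{s - 4066}}{K} = \frac{\sqrt{\frac{1483}{21} - 4066}}{-38} = \sqrt{- \frac{83903}{21}} \left(- \frac{1}{38}\right) = \frac{i \sqrt{1761963}}{21} \left(- \frac{1}{38}\right) = - \frac{i \sqrt{1761963}}{798}$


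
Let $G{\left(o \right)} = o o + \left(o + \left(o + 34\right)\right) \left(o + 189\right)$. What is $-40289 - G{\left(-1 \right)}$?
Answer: $-46306$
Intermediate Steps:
$G{\left(o \right)} = o^{2} + \left(34 + 2 o\right) \left(189 + o\right)$ ($G{\left(o \right)} = o^{2} + \left(o + \left(34 + o\right)\right) \left(189 + o\right) = o^{2} + \left(34 + 2 o\right) \left(189 + o\right)$)
$-40289 - G{\left(-1 \right)} = -40289 - \left(6426 + 3 \left(-1\right)^{2} + 412 \left(-1\right)\right) = -40289 - \left(6426 + 3 \cdot 1 - 412\right) = -40289 - \left(6426 + 3 - 412\right) = -40289 - 6017 = -46306$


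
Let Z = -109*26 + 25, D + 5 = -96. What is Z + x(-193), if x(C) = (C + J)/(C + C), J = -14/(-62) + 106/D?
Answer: -1697127516/604283 ≈ -2808.5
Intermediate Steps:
D = -101 (D = -5 - 96 = -101)
Z = -2809 (Z = -2834 + 25 = -2809)
J = -2579/3131 (J = -14/(-62) + 106/(-101) = -14*(-1/62) + 106*(-1/101) = 7/31 - 106/101 = -2579/3131 ≈ -0.82370)
x(C) = (-2579/3131 + C)/(2*C) (x(C) = (C - 2579/3131)/(C + C) = (-2579/3131 + C)/((2*C)) = (-2579/3131 + C)*(1/(2*C)) = (-2579/3131 + C)/(2*C))
Z + x(-193) = -2809 + (1/6262)*(-2579 + 3131*(-193))/(-193) = -2809 + (1/6262)*(-1/193)*(-2579 - 604283) = -2809 + (1/6262)*(-1/193)*(-606862) = -2809 + 303431/604283 = -1697127516/604283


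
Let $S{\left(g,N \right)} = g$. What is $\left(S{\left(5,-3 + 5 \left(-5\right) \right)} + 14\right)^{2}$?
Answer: $361$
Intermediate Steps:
$\left(S{\left(5,-3 + 5 \left(-5\right) \right)} + 14\right)^{2} = \left(5 + 14\right)^{2} = 19^{2} = 361$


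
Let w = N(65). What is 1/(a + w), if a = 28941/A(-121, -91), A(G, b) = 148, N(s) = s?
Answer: 148/38561 ≈ 0.0038381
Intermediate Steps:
w = 65
a = 28941/148 ≈ 195.55
1/(a + w) = 1/(28941/148 + 65) = 1/(38561/148) = 148/38561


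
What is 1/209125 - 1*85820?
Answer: -17947107499/209125 ≈ -85820.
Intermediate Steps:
1/209125 - 1*85820 = 1/209125 - 85820 = -17947107499/209125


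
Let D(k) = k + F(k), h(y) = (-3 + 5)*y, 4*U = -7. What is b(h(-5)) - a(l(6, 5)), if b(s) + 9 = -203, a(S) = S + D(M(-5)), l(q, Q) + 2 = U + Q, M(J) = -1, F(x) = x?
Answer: -845/4 ≈ -211.25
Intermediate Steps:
U = -7/4 (U = (¼)*(-7) = -7/4 ≈ -1.7500)
h(y) = 2*y
D(k) = 2*k (D(k) = k + k = 2*k)
l(q, Q) = -15/4 + Q (l(q, Q) = -2 + (-7/4 + Q) = -15/4 + Q)
a(S) = -2 + S (a(S) = S + 2*(-1) = S - 2 = -2 + S)
b(s) = -212 (b(s) = -9 - 203 = -212)
b(h(-5)) - a(l(6, 5)) = -212 - (-2 + (-15/4 + 5)) = -212 - (-2 + 5/4) = -212 - 1*(-¾) = -212 + ¾ = -845/4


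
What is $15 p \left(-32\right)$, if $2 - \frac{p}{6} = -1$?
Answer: $-8640$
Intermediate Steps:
$p = 18$ ($p = 12 - -6 = 12 + 6 = 18$)
$15 p \left(-32\right) = 15 \cdot 18 \left(-32\right) = 270 \left(-32\right) = -8640$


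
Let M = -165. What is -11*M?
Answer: 1815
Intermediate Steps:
-11*M = -11*(-165) = 1815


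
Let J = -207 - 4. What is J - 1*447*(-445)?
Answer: 198704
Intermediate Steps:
J = -211
J - 1*447*(-445) = -211 - 1*447*(-445) = -211 - 447*(-445) = -211 + 198915 = 198704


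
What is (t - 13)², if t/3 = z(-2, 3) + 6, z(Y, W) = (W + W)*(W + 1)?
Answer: 5929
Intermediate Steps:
z(Y, W) = 2*W*(1 + W) (z(Y, W) = (2*W)*(1 + W) = 2*W*(1 + W))
t = 90 (t = 3*(2*3*(1 + 3) + 6) = 3*(2*3*4 + 6) = 3*(24 + 6) = 3*30 = 90)
(t - 13)² = (90 - 13)² = 77² = 5929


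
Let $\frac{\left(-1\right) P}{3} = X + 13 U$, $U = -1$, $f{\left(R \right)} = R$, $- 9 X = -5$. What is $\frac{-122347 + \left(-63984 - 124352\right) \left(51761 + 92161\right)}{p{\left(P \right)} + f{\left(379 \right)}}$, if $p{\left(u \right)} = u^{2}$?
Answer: $- \frac{243952345251}{15955} \approx -1.529 \cdot 10^{7}$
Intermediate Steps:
$X = \frac{5}{9}$ ($X = \left(- \frac{1}{9}\right) \left(-5\right) = \frac{5}{9} \approx 0.55556$)
$P = \frac{112}{3}$ ($P = - 3 \left(\frac{5}{9} + 13 \left(-1\right)\right) = - 3 \left(\frac{5}{9} - 13\right) = \left(-3\right) \left(- \frac{112}{9}\right) = \frac{112}{3} \approx 37.333$)
$\frac{-122347 + \left(-63984 - 124352\right) \left(51761 + 92161\right)}{p{\left(P \right)} + f{\left(379 \right)}} = \frac{-122347 + \left(-63984 - 124352\right) \left(51761 + 92161\right)}{\left(\frac{112}{3}\right)^{2} + 379} = \frac{-122347 - 27105693792}{\frac{12544}{9} + 379} = \frac{-122347 - 27105693792}{\frac{15955}{9}} = \left(-27105816139\right) \frac{9}{15955} = - \frac{243952345251}{15955}$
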